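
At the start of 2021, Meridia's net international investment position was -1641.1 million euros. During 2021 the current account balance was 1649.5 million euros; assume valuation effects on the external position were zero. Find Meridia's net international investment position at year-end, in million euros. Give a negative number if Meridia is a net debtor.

8.4

With no valuation effects, change in NIIP = current account = 1649.5
End-of-year NIIP = -1641.1 + 1649.5 = 8.4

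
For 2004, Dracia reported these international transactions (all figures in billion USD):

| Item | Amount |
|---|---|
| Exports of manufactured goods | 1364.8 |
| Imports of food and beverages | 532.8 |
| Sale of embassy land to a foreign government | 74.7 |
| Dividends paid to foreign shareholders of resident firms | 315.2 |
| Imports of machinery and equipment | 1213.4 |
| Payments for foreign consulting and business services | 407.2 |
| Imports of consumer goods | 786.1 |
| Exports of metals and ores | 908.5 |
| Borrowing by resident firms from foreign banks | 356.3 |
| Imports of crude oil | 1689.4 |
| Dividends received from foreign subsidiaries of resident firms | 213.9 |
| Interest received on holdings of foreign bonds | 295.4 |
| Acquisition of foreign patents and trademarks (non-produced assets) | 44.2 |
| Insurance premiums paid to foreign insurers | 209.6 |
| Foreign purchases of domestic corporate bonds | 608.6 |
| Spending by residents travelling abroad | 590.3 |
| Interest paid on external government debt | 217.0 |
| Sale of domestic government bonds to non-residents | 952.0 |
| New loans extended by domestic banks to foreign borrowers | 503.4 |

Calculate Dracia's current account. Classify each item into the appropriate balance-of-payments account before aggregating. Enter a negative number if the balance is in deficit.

-3178.4

Goods: -1689.4 + 908.5 + 1364.8 - 532.8 - 1213.4 - 786.1 = -1948.4
Services: -209.6 - 407.2 - 590.3 = -1207.1
Primary income: 213.9 + 295.4 - 315.2 - 217.0 = -22.9
Current account = (-1948.4) + (-1207.1) + (-22.9) = -3178.4
(Excluded from the current account — capital account: sale of embassy land to a foreign government 74.7, acquisition of foreign patents and trademarks (non-produced assets) 44.2; financial account: borrowing by resident firms from foreign banks 356.3, foreign purchases of domestic corporate bonds 608.6, sale of domestic government bonds to non-residents 952.0, new loans extended by domestic banks to foreign borrowers 503.4.)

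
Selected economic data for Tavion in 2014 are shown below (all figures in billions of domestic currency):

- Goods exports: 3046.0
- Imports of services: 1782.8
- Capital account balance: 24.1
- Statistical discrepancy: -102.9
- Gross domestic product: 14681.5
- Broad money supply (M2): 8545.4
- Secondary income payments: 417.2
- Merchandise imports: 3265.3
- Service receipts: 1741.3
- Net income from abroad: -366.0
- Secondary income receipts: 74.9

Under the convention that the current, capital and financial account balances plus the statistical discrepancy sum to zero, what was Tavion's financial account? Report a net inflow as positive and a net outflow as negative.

Goods balance = 3046.0 - 3265.3 = -219.3
Services balance = 1741.3 - 1782.8 = -41.5
Trade balance (goods + services) = -219.3 + (-41.5) = -260.8
Net primary income = -366.0
Net secondary income = 74.9 - 417.2 = -342.3
Current account = -260.8 + (-366.0) + (-342.3) = -969.1
Financial account = -(-969.1 + 24.1 + (-102.9)) = 1047.9

1047.9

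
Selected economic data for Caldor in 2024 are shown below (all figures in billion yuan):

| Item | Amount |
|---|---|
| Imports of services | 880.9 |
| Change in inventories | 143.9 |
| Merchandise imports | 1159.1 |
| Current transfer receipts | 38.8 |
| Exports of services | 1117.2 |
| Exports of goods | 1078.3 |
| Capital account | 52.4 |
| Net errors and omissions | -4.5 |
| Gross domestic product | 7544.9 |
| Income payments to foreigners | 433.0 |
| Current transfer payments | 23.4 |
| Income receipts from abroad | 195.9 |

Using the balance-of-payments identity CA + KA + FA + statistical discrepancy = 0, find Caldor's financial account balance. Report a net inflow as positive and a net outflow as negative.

Goods balance = 1078.3 - 1159.1 = -80.8
Services balance = 1117.2 - 880.9 = 236.3
Trade balance (goods + services) = -80.8 + 236.3 = 155.5
Net primary income = 195.9 - 433.0 = -237.1
Net secondary income = 38.8 - 23.4 = 15.4
Current account = 155.5 + (-237.1) + 15.4 = -66.2
Financial account = -(-66.2 + 52.4 + (-4.5)) = 18.3

18.3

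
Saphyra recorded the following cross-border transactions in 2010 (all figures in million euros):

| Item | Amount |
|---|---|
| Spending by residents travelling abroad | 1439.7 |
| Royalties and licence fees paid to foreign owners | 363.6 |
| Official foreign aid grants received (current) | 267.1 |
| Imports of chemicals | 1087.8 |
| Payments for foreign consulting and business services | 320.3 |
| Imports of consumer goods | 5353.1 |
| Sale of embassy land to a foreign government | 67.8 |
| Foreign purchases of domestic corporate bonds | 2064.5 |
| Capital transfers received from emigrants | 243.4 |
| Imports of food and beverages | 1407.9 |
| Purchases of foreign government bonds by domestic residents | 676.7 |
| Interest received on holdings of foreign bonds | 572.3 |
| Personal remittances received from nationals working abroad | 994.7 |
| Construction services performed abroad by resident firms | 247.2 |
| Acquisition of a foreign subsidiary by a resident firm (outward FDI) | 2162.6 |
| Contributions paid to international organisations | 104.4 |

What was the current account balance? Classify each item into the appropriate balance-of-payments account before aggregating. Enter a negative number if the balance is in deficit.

Goods: -1087.8 - 1407.9 - 5353.1 = -7848.8
Services: -320.3 - 1439.7 + 247.2 - 363.6 = -1876.4
Primary income: 572.3
Secondary income: 267.1 + 994.7 - 104.4 = 1157.4
Current account = (-7848.8) + (-1876.4) + 572.3 + 1157.4 = -7995.5
(Excluded from the current account — capital account: sale of embassy land to a foreign government 67.8, capital transfers received from emigrants 243.4; financial account: foreign purchases of domestic corporate bonds 2064.5, purchases of foreign government bonds by domestic residents 676.7, acquisition of a foreign subsidiary by a resident firm (outward FDI) 2162.6.)

-7995.5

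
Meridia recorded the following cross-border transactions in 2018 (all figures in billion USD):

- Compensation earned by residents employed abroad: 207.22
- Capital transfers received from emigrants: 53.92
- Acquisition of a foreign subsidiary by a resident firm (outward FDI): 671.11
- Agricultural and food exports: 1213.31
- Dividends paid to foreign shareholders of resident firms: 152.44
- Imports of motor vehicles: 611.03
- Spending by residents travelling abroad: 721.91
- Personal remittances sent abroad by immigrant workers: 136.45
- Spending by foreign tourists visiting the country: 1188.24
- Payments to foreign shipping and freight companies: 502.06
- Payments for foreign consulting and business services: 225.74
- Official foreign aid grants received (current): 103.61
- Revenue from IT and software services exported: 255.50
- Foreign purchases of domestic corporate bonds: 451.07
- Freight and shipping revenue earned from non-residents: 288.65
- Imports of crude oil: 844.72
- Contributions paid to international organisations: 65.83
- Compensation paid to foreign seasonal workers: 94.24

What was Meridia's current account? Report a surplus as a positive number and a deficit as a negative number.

Goods: -611.03 + 1213.31 - 844.72 = -242.44
Services: 1188.24 - 502.06 - 225.74 - 721.91 + 288.65 + 255.50 = 282.68
Primary income: 207.22 - 152.44 - 94.24 = -39.46
Secondary income: 103.61 - 136.45 - 65.83 = -98.67
Current account = (-242.44) + 282.68 + (-39.46) + (-98.67) = -97.89
(Excluded from the current account — capital account: capital transfers received from emigrants 53.92; financial account: acquisition of a foreign subsidiary by a resident firm (outward FDI) 671.11, foreign purchases of domestic corporate bonds 451.07.)

-97.89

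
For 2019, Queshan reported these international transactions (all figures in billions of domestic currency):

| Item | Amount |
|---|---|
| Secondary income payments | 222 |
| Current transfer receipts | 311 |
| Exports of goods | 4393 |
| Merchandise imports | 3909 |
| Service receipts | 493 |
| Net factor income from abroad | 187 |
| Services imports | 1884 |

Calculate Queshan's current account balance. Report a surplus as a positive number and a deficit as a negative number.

-631

Goods balance = 4393 - 3909 = 484
Services balance = 493 - 1884 = -1391
Trade balance (goods + services) = 484 + (-1391) = -907
Net primary income = 187
Net secondary income = 311 - 222 = 89
Current account = -907 + 187 + 89 = -631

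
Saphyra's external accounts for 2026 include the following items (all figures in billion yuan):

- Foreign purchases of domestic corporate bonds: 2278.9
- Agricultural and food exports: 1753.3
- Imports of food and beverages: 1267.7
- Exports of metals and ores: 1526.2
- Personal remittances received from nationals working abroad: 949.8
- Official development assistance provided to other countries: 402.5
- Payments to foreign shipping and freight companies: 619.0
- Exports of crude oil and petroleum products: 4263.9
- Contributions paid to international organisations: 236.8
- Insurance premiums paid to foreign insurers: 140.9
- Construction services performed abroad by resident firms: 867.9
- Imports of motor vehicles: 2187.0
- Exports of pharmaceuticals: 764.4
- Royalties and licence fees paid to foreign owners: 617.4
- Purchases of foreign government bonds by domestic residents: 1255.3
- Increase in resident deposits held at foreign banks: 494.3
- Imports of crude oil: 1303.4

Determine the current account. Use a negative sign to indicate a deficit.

Goods: 4263.9 + 1753.3 + 1526.2 - 1303.4 + 764.4 - 1267.7 - 2187.0 = 3549.7
Services: -617.4 + 867.9 - 619.0 - 140.9 = -509.4
Secondary income: -236.8 - 402.5 + 949.8 = 310.5
Current account = 3549.7 + (-509.4) + 310.5 = 3350.8
(Excluded from the current account — financial account: foreign purchases of domestic corporate bonds 2278.9, purchases of foreign government bonds by domestic residents 1255.3, increase in resident deposits held at foreign banks 494.3.)

3350.8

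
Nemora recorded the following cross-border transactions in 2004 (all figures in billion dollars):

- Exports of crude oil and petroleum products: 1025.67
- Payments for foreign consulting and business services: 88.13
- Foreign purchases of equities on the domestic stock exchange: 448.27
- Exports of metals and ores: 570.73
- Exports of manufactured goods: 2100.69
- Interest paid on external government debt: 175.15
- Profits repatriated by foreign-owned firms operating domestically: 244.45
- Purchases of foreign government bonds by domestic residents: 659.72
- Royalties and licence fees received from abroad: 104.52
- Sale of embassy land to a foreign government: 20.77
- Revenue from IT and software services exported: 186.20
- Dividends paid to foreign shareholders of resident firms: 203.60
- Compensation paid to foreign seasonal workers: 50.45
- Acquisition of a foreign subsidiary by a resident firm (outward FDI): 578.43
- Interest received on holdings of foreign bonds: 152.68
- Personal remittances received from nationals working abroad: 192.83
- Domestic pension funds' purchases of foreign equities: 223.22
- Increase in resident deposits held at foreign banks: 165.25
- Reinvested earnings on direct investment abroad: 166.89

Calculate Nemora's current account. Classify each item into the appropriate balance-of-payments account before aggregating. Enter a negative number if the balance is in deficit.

3738.43

Goods: 570.73 + 2100.69 + 1025.67 = 3697.09
Services: 186.20 - 88.13 + 104.52 = 202.59
Primary income: -50.45 - 244.45 + 152.68 - 203.60 - 175.15 + 166.89 = -354.08
Secondary income: 192.83
Current account = 3697.09 + 202.59 + (-354.08) + 192.83 = 3738.43
(Excluded from the current account — financial account: foreign purchases of equities on the domestic stock exchange 448.27, purchases of foreign government bonds by domestic residents 659.72, acquisition of a foreign subsidiary by a resident firm (outward FDI) 578.43, domestic pension funds' purchases of foreign equities 223.22, increase in resident deposits held at foreign banks 165.25; capital account: sale of embassy land to a foreign government 20.77.)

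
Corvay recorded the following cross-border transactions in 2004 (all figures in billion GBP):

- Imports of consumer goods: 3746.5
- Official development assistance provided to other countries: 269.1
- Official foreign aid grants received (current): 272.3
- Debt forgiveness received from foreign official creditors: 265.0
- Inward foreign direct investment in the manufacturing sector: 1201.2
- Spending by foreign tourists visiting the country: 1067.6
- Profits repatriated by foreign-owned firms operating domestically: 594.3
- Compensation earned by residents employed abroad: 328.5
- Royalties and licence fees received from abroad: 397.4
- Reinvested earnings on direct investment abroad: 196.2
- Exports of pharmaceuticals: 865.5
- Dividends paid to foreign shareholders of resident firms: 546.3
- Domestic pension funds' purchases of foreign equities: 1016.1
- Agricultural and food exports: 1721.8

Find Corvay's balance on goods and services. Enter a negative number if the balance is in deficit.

305.8

Goods: -3746.5 + 865.5 + 1721.8 = -1159.2
Services: 1067.6 + 397.4 = 1465.0
Trade balance = -1159.2 + 1465.0 = 305.8
(Excluded from the trade balance — secondary income: official development assistance provided to other countries 269.1, official foreign aid grants received (current) 272.3; capital account: debt forgiveness received from foreign official creditors 265.0; financial account: inward foreign direct investment in the manufacturing sector 1201.2, domestic pension funds' purchases of foreign equities 1016.1; primary income: profits repatriated by foreign-owned firms operating domestically 594.3, compensation earned by residents employed abroad 328.5, reinvested earnings on direct investment abroad 196.2, dividends paid to foreign shareholders of resident firms 546.3.)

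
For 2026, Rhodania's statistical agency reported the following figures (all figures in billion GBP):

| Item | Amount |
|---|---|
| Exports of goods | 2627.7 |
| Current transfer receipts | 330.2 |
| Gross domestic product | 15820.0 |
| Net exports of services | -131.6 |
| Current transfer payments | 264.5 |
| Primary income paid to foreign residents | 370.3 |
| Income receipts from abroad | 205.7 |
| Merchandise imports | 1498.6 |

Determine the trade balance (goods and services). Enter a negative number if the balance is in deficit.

997.5

Goods balance = 2627.7 - 1498.6 = 1129.1
Services balance = -131.6
Trade balance (goods + services) = 1129.1 + (-131.6) = 997.5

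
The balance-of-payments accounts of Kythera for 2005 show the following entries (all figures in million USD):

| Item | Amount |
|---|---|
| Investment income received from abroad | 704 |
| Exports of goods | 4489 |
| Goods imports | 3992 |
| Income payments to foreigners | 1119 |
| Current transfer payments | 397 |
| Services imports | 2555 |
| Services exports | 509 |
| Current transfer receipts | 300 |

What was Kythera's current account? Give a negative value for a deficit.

-2061

Goods balance = 4489 - 3992 = 497
Services balance = 509 - 2555 = -2046
Trade balance (goods + services) = 497 + (-2046) = -1549
Net primary income = 704 - 1119 = -415
Net secondary income = 300 - 397 = -97
Current account = -1549 + (-415) + (-97) = -2061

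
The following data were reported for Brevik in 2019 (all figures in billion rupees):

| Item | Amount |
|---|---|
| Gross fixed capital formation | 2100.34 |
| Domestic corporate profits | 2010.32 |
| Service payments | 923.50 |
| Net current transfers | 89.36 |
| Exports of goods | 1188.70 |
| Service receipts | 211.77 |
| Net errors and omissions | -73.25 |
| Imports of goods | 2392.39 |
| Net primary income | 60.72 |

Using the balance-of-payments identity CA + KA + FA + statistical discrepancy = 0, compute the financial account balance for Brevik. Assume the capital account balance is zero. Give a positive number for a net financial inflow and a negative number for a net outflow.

1838.59

Goods balance = 1188.70 - 2392.39 = -1203.69
Services balance = 211.77 - 923.50 = -711.73
Trade balance (goods + services) = -1203.69 + (-711.73) = -1915.42
Net primary income = 60.72
Net secondary income = 89.36
Current account = -1915.42 + 60.72 + 89.36 = -1765.34
Financial account = -(-1765.34 + (-73.25)) = 1838.59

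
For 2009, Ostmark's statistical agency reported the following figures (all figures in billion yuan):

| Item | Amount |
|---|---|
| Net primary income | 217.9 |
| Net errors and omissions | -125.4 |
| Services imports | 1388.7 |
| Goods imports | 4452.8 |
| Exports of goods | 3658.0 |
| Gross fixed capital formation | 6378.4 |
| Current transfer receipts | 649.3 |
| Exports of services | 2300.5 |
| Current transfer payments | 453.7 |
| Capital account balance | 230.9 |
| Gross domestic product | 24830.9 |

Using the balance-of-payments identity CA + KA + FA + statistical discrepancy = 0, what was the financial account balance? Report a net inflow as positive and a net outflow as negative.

-636.0

Goods balance = 3658.0 - 4452.8 = -794.8
Services balance = 2300.5 - 1388.7 = 911.8
Trade balance (goods + services) = -794.8 + 911.8 = 117.0
Net primary income = 217.9
Net secondary income = 649.3 - 453.7 = 195.6
Current account = 117.0 + 217.9 + 195.6 = 530.5
Financial account = -(530.5 + 230.9 + (-125.4)) = -636.0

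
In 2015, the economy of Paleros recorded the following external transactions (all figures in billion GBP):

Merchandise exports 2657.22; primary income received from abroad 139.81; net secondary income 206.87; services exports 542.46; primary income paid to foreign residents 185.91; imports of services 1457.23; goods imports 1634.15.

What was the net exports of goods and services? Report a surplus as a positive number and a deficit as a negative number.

Goods balance = 2657.22 - 1634.15 = 1023.07
Services balance = 542.46 - 1457.23 = -914.77
Trade balance (goods + services) = 1023.07 + (-914.77) = 108.30

108.30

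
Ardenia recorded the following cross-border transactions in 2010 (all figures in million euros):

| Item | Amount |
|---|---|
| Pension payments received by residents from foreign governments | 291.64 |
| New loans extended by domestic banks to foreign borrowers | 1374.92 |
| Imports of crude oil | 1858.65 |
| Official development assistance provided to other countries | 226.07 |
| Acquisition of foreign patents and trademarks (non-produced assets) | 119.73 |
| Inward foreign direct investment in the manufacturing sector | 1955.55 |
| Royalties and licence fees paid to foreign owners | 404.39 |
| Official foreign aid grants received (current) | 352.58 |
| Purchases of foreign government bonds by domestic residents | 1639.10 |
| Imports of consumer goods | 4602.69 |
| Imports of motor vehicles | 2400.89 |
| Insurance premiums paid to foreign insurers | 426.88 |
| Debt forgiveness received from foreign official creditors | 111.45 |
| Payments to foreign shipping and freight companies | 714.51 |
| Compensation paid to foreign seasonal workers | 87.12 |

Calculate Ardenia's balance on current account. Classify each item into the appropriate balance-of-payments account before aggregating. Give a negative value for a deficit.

Goods: -4602.69 - 1858.65 - 2400.89 = -8862.23
Services: -404.39 - 714.51 - 426.88 = -1545.78
Primary income: -87.12
Secondary income: -226.07 + 352.58 + 291.64 = 418.15
Current account = (-8862.23) + (-1545.78) + (-87.12) + 418.15 = -10076.98
(Excluded from the current account — financial account: new loans extended by domestic banks to foreign borrowers 1374.92, inward foreign direct investment in the manufacturing sector 1955.55, purchases of foreign government bonds by domestic residents 1639.10; capital account: acquisition of foreign patents and trademarks (non-produced assets) 119.73, debt forgiveness received from foreign official creditors 111.45.)

-10076.98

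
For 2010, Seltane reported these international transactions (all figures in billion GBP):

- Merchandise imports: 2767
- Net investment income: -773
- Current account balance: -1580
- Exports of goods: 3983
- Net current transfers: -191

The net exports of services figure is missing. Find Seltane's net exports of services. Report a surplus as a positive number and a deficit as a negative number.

Current account = goods balance + services balance + net primary income + net secondary income
Sum of the known components = 252
Net exports of services = CA - (known components) = -1580 - 252 = -1832

-1832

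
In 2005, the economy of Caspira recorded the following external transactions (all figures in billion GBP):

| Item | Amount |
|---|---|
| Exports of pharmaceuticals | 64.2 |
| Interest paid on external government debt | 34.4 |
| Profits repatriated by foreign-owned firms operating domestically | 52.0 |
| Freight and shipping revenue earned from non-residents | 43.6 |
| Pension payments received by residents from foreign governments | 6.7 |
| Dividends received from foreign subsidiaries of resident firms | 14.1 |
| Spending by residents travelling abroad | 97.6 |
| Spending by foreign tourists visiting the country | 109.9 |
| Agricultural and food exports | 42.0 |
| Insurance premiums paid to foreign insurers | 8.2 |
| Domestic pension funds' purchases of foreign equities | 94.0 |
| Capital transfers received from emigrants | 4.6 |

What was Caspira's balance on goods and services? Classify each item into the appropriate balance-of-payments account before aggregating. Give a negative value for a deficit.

Goods: 64.2 + 42.0 = 106.2
Services: -97.6 + 43.6 + 109.9 - 8.2 = 47.7
Trade balance = 106.2 + 47.7 = 153.9
(Excluded from the trade balance — primary income: interest paid on external government debt 34.4, profits repatriated by foreign-owned firms operating domestically 52.0, dividends received from foreign subsidiaries of resident firms 14.1; secondary income: pension payments received by residents from foreign governments 6.7; financial account: domestic pension funds' purchases of foreign equities 94.0; capital account: capital transfers received from emigrants 4.6.)

153.9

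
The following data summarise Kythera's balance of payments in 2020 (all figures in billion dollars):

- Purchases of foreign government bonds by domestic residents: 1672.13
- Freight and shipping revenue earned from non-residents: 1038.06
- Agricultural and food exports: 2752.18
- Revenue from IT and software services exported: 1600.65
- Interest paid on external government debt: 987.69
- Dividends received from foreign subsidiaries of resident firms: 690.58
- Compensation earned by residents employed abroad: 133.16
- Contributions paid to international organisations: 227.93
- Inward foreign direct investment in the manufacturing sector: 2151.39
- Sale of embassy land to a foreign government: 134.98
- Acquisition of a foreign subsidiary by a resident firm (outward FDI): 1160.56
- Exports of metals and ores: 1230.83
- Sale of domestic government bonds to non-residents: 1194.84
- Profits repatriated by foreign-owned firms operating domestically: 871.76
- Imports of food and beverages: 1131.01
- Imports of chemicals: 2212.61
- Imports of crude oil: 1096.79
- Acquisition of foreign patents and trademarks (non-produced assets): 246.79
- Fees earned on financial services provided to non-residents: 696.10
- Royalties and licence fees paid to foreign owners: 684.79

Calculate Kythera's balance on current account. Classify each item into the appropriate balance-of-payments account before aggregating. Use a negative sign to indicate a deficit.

Goods: 1230.83 - 2212.61 + 2752.18 - 1131.01 - 1096.79 = -457.40
Services: -684.79 + 1600.65 + 1038.06 + 696.10 = 2650.02
Primary income: -871.76 - 987.69 + 133.16 + 690.58 = -1035.71
Secondary income: -227.93
Current account = (-457.40) + 2650.02 + (-1035.71) + (-227.93) = 928.98
(Excluded from the current account — financial account: purchases of foreign government bonds by domestic residents 1672.13, inward foreign direct investment in the manufacturing sector 2151.39, acquisition of a foreign subsidiary by a resident firm (outward FDI) 1160.56, sale of domestic government bonds to non-residents 1194.84; capital account: sale of embassy land to a foreign government 134.98, acquisition of foreign patents and trademarks (non-produced assets) 246.79.)

928.98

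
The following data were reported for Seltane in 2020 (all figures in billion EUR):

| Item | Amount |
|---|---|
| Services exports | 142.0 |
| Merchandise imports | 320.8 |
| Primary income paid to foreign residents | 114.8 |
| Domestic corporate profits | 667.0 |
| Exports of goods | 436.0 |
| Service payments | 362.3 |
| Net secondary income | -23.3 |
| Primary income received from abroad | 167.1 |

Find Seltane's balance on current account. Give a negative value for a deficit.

-76.1

Goods balance = 436.0 - 320.8 = 115.2
Services balance = 142.0 - 362.3 = -220.3
Trade balance (goods + services) = 115.2 + (-220.3) = -105.1
Net primary income = 167.1 - 114.8 = 52.3
Net secondary income = -23.3
Current account = -105.1 + 52.3 + (-23.3) = -76.1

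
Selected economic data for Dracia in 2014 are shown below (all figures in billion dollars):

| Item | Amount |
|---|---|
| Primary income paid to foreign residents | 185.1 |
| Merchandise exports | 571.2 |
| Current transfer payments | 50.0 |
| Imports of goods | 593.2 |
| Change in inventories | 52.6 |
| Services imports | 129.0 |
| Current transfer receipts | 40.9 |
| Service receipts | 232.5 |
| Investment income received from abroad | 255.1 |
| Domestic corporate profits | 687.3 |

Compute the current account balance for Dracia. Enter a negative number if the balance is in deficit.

142.4

Goods balance = 571.2 - 593.2 = -22.0
Services balance = 232.5 - 129.0 = 103.5
Trade balance (goods + services) = -22.0 + 103.5 = 81.5
Net primary income = 255.1 - 185.1 = 70.0
Net secondary income = 40.9 - 50.0 = -9.1
Current account = 81.5 + 70.0 + (-9.1) = 142.4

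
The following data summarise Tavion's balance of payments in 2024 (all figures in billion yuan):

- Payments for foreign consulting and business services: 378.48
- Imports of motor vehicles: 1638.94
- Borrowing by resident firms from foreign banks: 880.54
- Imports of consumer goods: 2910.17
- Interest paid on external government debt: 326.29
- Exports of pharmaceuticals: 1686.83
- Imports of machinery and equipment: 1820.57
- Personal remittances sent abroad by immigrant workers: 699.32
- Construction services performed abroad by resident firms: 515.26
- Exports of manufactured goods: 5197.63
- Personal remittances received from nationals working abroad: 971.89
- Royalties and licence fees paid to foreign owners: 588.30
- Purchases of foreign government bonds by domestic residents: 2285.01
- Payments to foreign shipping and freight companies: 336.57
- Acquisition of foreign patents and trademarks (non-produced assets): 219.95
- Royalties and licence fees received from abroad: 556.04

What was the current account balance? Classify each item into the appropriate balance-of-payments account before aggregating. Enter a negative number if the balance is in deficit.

229.01

Goods: -1820.57 + 1686.83 - 1638.94 - 2910.17 + 5197.63 = 514.78
Services: -378.48 - 336.57 + 556.04 + 515.26 - 588.30 = -232.05
Primary income: -326.29
Secondary income: 971.89 - 699.32 = 272.57
Current account = 514.78 + (-232.05) + (-326.29) + 272.57 = 229.01
(Excluded from the current account — financial account: borrowing by resident firms from foreign banks 880.54, purchases of foreign government bonds by domestic residents 2285.01; capital account: acquisition of foreign patents and trademarks (non-produced assets) 219.95.)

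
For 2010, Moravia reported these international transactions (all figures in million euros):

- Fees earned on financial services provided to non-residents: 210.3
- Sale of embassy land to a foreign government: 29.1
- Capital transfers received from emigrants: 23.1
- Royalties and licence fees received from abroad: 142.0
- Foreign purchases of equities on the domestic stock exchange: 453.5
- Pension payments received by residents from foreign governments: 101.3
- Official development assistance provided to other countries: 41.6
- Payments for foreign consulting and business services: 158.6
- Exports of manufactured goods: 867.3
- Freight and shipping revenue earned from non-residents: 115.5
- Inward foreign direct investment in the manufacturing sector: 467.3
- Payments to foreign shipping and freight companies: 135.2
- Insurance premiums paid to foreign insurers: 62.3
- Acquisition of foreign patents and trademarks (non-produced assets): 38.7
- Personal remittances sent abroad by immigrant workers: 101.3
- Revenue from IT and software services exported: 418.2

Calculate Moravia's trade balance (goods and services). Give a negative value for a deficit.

1397.2

Goods: 867.3
Services: 115.5 + 418.2 + 142.0 - 62.3 + 210.3 - 135.2 - 158.6 = 529.9
Trade balance = 867.3 + 529.9 = 1397.2
(Excluded from the trade balance — capital account: sale of embassy land to a foreign government 29.1, capital transfers received from emigrants 23.1, acquisition of foreign patents and trademarks (non-produced assets) 38.7; financial account: foreign purchases of equities on the domestic stock exchange 453.5, inward foreign direct investment in the manufacturing sector 467.3; secondary income: pension payments received by residents from foreign governments 101.3, official development assistance provided to other countries 41.6, personal remittances sent abroad by immigrant workers 101.3.)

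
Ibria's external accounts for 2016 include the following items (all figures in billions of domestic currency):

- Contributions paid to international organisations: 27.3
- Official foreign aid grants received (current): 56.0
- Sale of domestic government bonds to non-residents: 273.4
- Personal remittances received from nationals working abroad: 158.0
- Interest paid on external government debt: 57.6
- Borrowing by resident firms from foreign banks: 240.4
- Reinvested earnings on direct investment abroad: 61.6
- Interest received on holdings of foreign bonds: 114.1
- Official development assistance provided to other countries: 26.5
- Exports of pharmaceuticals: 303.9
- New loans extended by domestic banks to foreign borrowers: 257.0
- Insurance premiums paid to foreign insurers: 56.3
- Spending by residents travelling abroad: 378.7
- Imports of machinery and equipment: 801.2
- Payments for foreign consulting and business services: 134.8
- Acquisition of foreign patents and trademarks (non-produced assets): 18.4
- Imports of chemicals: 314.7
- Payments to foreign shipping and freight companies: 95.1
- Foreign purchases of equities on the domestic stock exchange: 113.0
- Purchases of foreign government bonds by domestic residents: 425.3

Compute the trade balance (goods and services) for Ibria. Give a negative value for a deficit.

Goods: -314.7 + 303.9 - 801.2 = -812.0
Services: -134.8 - 378.7 - 95.1 - 56.3 = -664.9
Trade balance = -812.0 + (-664.9) = -1476.9
(Excluded from the trade balance — secondary income: contributions paid to international organisations 27.3, official foreign aid grants received (current) 56.0, personal remittances received from nationals working abroad 158.0, official development assistance provided to other countries 26.5; financial account: sale of domestic government bonds to non-residents 273.4, borrowing by resident firms from foreign banks 240.4, new loans extended by domestic banks to foreign borrowers 257.0, foreign purchases of equities on the domestic stock exchange 113.0, purchases of foreign government bonds by domestic residents 425.3; primary income: interest paid on external government debt 57.6, reinvested earnings on direct investment abroad 61.6, interest received on holdings of foreign bonds 114.1; capital account: acquisition of foreign patents and trademarks (non-produced assets) 18.4.)

-1476.9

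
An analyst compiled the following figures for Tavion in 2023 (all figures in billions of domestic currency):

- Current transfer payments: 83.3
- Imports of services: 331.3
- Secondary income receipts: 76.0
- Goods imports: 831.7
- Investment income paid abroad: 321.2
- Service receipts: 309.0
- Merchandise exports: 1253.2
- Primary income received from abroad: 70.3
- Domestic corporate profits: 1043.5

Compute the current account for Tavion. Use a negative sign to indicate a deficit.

141.0

Goods balance = 1253.2 - 831.7 = 421.5
Services balance = 309.0 - 331.3 = -22.3
Trade balance (goods + services) = 421.5 + (-22.3) = 399.2
Net primary income = 70.3 - 321.2 = -250.9
Net secondary income = 76.0 - 83.3 = -7.3
Current account = 399.2 + (-250.9) + (-7.3) = 141.0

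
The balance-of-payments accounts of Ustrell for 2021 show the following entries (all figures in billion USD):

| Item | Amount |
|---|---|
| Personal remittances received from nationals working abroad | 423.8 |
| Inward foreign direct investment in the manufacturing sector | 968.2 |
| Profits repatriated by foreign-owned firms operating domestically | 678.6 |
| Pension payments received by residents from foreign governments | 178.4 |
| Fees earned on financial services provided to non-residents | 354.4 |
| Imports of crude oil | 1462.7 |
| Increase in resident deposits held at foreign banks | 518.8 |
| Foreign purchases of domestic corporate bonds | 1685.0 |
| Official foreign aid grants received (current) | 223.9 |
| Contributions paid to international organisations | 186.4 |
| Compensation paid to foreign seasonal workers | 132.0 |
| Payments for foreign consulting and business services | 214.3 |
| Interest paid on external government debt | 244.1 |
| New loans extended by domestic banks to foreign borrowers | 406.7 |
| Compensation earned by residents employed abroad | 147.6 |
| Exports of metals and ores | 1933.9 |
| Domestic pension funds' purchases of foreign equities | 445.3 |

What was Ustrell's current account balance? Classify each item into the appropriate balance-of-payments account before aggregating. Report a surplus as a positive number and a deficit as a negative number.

343.9

Goods: 1933.9 - 1462.7 = 471.2
Services: 354.4 - 214.3 = 140.1
Primary income: -244.1 - 678.6 - 132.0 + 147.6 = -907.1
Secondary income: 178.4 + 423.8 + 223.9 - 186.4 = 639.7
Current account = 471.2 + 140.1 + (-907.1) + 639.7 = 343.9
(Excluded from the current account — financial account: inward foreign direct investment in the manufacturing sector 968.2, increase in resident deposits held at foreign banks 518.8, foreign purchases of domestic corporate bonds 1685.0, new loans extended by domestic banks to foreign borrowers 406.7, domestic pension funds' purchases of foreign equities 445.3.)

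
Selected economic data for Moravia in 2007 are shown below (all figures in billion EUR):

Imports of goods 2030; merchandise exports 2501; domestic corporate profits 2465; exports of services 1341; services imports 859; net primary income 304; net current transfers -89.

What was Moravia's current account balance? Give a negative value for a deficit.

Goods balance = 2501 - 2030 = 471
Services balance = 1341 - 859 = 482
Trade balance (goods + services) = 471 + 482 = 953
Net primary income = 304
Net secondary income = -89
Current account = 953 + 304 + (-89) = 1168

1168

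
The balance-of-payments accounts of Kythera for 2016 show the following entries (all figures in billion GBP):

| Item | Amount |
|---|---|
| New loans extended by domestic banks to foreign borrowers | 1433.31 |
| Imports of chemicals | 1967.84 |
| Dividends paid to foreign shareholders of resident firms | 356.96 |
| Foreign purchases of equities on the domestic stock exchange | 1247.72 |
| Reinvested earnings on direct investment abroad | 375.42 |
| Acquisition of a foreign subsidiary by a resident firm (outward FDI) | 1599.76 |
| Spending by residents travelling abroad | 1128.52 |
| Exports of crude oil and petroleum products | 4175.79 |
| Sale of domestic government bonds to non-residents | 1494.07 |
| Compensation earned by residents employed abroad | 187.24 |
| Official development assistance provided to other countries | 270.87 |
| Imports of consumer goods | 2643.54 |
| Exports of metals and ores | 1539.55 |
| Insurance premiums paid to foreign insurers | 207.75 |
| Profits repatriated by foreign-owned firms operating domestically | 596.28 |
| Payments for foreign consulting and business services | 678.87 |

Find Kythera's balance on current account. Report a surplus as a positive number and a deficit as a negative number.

Goods: 1539.55 + 4175.79 - 2643.54 - 1967.84 = 1103.96
Services: -678.87 - 207.75 - 1128.52 = -2015.14
Primary income: 187.24 + 375.42 - 596.28 - 356.96 = -390.58
Secondary income: -270.87
Current account = 1103.96 + (-2015.14) + (-390.58) + (-270.87) = -1572.63
(Excluded from the current account — financial account: new loans extended by domestic banks to foreign borrowers 1433.31, foreign purchases of equities on the domestic stock exchange 1247.72, acquisition of a foreign subsidiary by a resident firm (outward FDI) 1599.76, sale of domestic government bonds to non-residents 1494.07.)

-1572.63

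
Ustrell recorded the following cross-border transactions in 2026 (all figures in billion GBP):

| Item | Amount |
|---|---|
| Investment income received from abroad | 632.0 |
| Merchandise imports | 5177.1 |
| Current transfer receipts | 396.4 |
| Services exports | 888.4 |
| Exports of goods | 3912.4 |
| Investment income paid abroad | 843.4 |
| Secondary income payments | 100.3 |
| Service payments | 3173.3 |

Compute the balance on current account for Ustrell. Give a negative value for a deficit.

-3464.9

Goods balance = 3912.4 - 5177.1 = -1264.7
Services balance = 888.4 - 3173.3 = -2284.9
Trade balance (goods + services) = -1264.7 + (-2284.9) = -3549.6
Net primary income = 632.0 - 843.4 = -211.4
Net secondary income = 396.4 - 100.3 = 296.1
Current account = -3549.6 + (-211.4) + 296.1 = -3464.9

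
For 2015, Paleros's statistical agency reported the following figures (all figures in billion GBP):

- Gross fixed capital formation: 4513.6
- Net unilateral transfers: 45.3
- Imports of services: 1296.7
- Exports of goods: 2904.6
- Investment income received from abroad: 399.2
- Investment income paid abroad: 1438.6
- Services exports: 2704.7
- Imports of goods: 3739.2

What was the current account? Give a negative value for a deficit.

Goods balance = 2904.6 - 3739.2 = -834.6
Services balance = 2704.7 - 1296.7 = 1408.0
Trade balance (goods + services) = -834.6 + 1408.0 = 573.4
Net primary income = 399.2 - 1438.6 = -1039.4
Net secondary income = 45.3
Current account = 573.4 + (-1039.4) + 45.3 = -420.7

-420.7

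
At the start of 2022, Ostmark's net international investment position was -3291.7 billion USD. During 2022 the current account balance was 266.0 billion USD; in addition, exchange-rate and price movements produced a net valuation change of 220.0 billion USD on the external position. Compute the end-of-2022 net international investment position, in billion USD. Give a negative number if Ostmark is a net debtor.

Change in NIIP = current account + net valuation change = 266.0 + 220.0 = 486.0
End-of-year NIIP = -3291.7 + 486.0 = -2805.7

-2805.7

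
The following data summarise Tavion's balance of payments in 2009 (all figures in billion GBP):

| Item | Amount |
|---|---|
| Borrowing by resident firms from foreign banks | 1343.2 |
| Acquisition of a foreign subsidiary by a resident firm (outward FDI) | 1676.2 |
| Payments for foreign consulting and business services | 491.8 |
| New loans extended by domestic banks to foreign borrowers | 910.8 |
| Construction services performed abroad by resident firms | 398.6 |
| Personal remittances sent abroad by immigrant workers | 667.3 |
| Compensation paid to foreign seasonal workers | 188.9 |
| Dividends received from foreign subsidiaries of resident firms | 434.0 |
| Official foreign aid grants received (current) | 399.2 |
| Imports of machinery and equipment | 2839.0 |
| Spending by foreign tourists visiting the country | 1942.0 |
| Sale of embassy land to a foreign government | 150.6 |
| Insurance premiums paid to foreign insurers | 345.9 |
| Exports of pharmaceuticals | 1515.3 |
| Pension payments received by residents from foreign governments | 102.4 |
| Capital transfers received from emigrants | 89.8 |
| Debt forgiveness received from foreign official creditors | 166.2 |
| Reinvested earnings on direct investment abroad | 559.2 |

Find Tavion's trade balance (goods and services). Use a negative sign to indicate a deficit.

179.2

Goods: 1515.3 - 2839.0 = -1323.7
Services: -345.9 - 491.8 + 398.6 + 1942.0 = 1502.9
Trade balance = -1323.7 + 1502.9 = 179.2
(Excluded from the trade balance — financial account: borrowing by resident firms from foreign banks 1343.2, acquisition of a foreign subsidiary by a resident firm (outward FDI) 1676.2, new loans extended by domestic banks to foreign borrowers 910.8; secondary income: personal remittances sent abroad by immigrant workers 667.3, official foreign aid grants received (current) 399.2, pension payments received by residents from foreign governments 102.4; primary income: compensation paid to foreign seasonal workers 188.9, dividends received from foreign subsidiaries of resident firms 434.0, reinvested earnings on direct investment abroad 559.2; capital account: sale of embassy land to a foreign government 150.6, capital transfers received from emigrants 89.8, debt forgiveness received from foreign official creditors 166.2.)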